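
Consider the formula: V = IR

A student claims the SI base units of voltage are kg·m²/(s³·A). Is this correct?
Units of each symbol in V = IR:
  I (current): A
  R (resistance, in ohms): kg·m²/(s³·A²)

Multiplying the contributions: [A] · [kg·m²/(s³·A²)]
Adding exponents of each base unit: kg: 1, m: 2, s: -3, A: -1
SI base units of voltage: kg·m²/(s³·A)

The claimed units kg·m²/(s³·A) match the derived units, so the claim is correct.

Answer: Yes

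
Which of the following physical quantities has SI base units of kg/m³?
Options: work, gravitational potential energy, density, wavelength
Checking the SI base units of each option:
  work (W = Fd): kg·m²/s²  ✗
  gravitational potential energy (U = -GMm/r): kg·m²/s²  ✗
  density (ρ = m/V): kg/m³  ✓ matches
  wavelength (λ = v/f): m  ✗

Only density has units kg/m³.

Answer: density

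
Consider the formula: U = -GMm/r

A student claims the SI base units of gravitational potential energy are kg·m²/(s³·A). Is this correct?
Units of each symbol in U = -GMm/r:
  G (gravitational constant): m³/(kg·s²)
  M (mass): kg
  m (mass): kg
  r (distance): m  → in the denominator, contributes 1/m
  The minus sign does not affect the units.

Multiplying the contributions: [m³/(kg·s²)] · [kg] · [kg] · [1/m]
Adding exponents of each base unit: kg: 1, m: 2, s: -2
SI base units of gravitational potential energy: kg·m²/s²

The claimed units kg·m²/(s³·A) (exponents kg: 1, m: 2, s: -3, A: -1) do not match the derived units kg·m²/s² (exponents kg: 1, m: 2, s: -2), so the claim is incorrect.

Answer: No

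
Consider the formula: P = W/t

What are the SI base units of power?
Units of each symbol in P = W/t:
  W (work): kg·m²/s²
  t (time): s  → in the denominator, contributes 1/s

Multiplying the contributions: [kg·m²/s²] · [1/s]
Adding exponents of each base unit: kg: 1, m: 2, s: -3
SI base units of power: kg·m²/s³

Answer: kg·m²/s³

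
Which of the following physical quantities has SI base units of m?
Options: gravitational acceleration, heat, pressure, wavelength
Checking the SI base units of each option:
  gravitational acceleration (g = GM/r²): m/s²  ✗
  heat (Q = mcΔT): kg·m²/s²  ✗
  pressure (P = F/A): kg/(m·s²)  ✗
  wavelength (λ = v/f): m  ✓ matches

Only wavelength has units m.

Answer: wavelength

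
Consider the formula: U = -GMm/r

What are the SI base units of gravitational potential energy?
Units of each symbol in U = -GMm/r:
  G (gravitational constant): m³/(kg·s²)
  M (mass): kg
  m (mass): kg
  r (distance): m  → in the denominator, contributes 1/m
  The minus sign does not affect the units.

Multiplying the contributions: [m³/(kg·s²)] · [kg] · [kg] · [1/m]
Adding exponents of each base unit: kg: 1, m: 2, s: -2
SI base units of gravitational potential energy: kg·m²/s²

Answer: kg·m²/s²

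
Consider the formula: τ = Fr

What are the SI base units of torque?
Units of each symbol in τ = Fr:
  F (force): kg·m/s²
  r (lever arm): m

Multiplying the contributions: [kg·m/s²] · [m]
Adding exponents of each base unit: kg: 1, m: 2, s: -2
SI base units of torque: kg·m²/s²

Answer: kg·m²/s²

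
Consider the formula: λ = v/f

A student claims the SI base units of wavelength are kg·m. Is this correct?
Units of each symbol in λ = v/f:
  v (wave speed): m/s
  f (frequency): 1/s  → in the denominator, contributes s

Multiplying the contributions: [m/s] · [s]
Adding exponents of each base unit: m: 1
SI base units of wavelength: m

The claimed units kg·m (exponents kg: 1, m: 1) do not match the derived units m (exponents m: 1), so the claim is incorrect.

Answer: No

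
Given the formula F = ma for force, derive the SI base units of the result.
Units of each symbol in F = ma:
  m (mass): kg
  a (acceleration): m/s²

Multiplying the contributions: [kg] · [m/s²]
Adding exponents of each base unit: kg: 1, m: 1, s: -2
SI base units of force: kg·m/s²

Answer: kg·m/s²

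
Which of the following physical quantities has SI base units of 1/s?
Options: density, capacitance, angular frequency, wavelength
Checking the SI base units of each option:
  density (ρ = m/V): kg/m³  ✗
  capacitance (C = Q/V): s⁴·A²/(kg·m²)  ✗
  angular frequency (ω = 2πf): 1/s  ✓ matches
  wavelength (λ = v/f): m  ✗

Only angular frequency has units 1/s.

Answer: angular frequency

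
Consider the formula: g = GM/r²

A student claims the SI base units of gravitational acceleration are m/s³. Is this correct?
Units of each symbol in g = GM/r²:
  G (gravitational constant): m³/(kg·s²)
  M (mass): kg
  r (distance): m  → to the power 2 in the denominator, contributes 1/m²

Multiplying the contributions: [m³/(kg·s²)] · [kg] · [1/m²]
Adding exponents of each base unit: m: 1, s: -2
SI base units of gravitational acceleration: m/s²

The claimed units m/s³ (exponents m: 1, s: -3) do not match the derived units m/s² (exponents m: 1, s: -2), so the claim is incorrect.

Answer: No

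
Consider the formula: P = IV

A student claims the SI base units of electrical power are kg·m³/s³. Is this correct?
Units of each symbol in P = IV:
  I (current): A
  V (voltage, in volts): kg·m²/(s³·A)

Multiplying the contributions: [A] · [kg·m²/(s³·A)]
Adding exponents of each base unit: kg: 1, m: 2, s: -3
SI base units of electrical power: kg·m²/s³

The claimed units kg·m³/s³ (exponents kg: 1, m: 3, s: -3) do not match the derived units kg·m²/s³ (exponents kg: 1, m: 2, s: -3), so the claim is incorrect.

Answer: No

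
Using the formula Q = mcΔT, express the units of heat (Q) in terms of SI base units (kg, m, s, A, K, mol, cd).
Units of each symbol in Q = mcΔT:
  m (mass): kg
  c (specific heat capacity, in J/(kg·K)): m²/(s²·K)
  ΔT (temperature change): K

Multiplying the contributions: [kg] · [m²/(s²·K)] · [K]
Adding exponents of each base unit: kg: 1, m: 2, s: -2
SI base units of heat: kg·m²/s²

Answer: kg·m²/s²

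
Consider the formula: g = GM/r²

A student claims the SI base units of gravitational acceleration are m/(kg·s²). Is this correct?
Units of each symbol in g = GM/r²:
  G (gravitational constant): m³/(kg·s²)
  M (mass): kg
  r (distance): m  → to the power 2 in the denominator, contributes 1/m²

Multiplying the contributions: [m³/(kg·s²)] · [kg] · [1/m²]
Adding exponents of each base unit: m: 1, s: -2
SI base units of gravitational acceleration: m/s²

The claimed units m/(kg·s²) (exponents kg: -1, m: 1, s: -2) do not match the derived units m/s² (exponents m: 1, s: -2), so the claim is incorrect.

Answer: No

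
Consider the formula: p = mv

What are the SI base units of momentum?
Units of each symbol in p = mv:
  m (mass): kg
  v (velocity): m/s

Multiplying the contributions: [kg] · [m/s]
Adding exponents of each base unit: kg: 1, m: 1, s: -1
SI base units of momentum: kg·m/s

Answer: kg·m/s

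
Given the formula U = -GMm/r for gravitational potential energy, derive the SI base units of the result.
Units of each symbol in U = -GMm/r:
  G (gravitational constant): m³/(kg·s²)
  M (mass): kg
  m (mass): kg
  r (distance): m  → in the denominator, contributes 1/m
  The minus sign does not affect the units.

Multiplying the contributions: [m³/(kg·s²)] · [kg] · [kg] · [1/m]
Adding exponents of each base unit: kg: 1, m: 2, s: -2
SI base units of gravitational potential energy: kg·m²/s²

Answer: kg·m²/s²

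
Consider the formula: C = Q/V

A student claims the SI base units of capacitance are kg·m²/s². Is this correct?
Units of each symbol in C = Q/V:
  Q (charge, in coulombs): s·A
  V (voltage, in volts): kg·m²/(s³·A)  → in the denominator, contributes s³·A/(kg·m²)

Multiplying the contributions: [s·A] · [s³·A/(kg·m²)]
Adding exponents of each base unit: kg: -1, m: -2, s: 4, A: 2
SI base units of capacitance: s⁴·A²/(kg·m²)

The claimed units kg·m²/s² (exponents kg: 1, m: 2, s: -2) do not match the derived units s⁴·A²/(kg·m²) (exponents kg: -1, m: -2, s: 4, A: 2), so the claim is incorrect.

Answer: No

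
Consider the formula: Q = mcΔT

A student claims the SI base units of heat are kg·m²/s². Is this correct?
Units of each symbol in Q = mcΔT:
  m (mass): kg
  c (specific heat capacity, in J/(kg·K)): m²/(s²·K)
  ΔT (temperature change): K

Multiplying the contributions: [kg] · [m²/(s²·K)] · [K]
Adding exponents of each base unit: kg: 1, m: 2, s: -2
SI base units of heat: kg·m²/s²

The claimed units kg·m²/s² match the derived units, so the claim is correct.

Answer: Yes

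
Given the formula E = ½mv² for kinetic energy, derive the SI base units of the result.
Units of each symbol in E = ½mv²:
  m (mass): kg
  v (speed): m/s  → to the power 2, contributes m²/s²
  The factor ½ is dimensionless.

Multiplying the contributions: [kg] · [m²/s²]
Adding exponents of each base unit: kg: 1, m: 2, s: -2
SI base units of kinetic energy: kg·m²/s²

Answer: kg·m²/s²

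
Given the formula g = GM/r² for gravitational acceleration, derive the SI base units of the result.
Units of each symbol in g = GM/r²:
  G (gravitational constant): m³/(kg·s²)
  M (mass): kg
  r (distance): m  → to the power 2 in the denominator, contributes 1/m²

Multiplying the contributions: [m³/(kg·s²)] · [kg] · [1/m²]
Adding exponents of each base unit: m: 1, s: -2
SI base units of gravitational acceleration: m/s²

Answer: m/s²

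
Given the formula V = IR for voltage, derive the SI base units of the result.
Units of each symbol in V = IR:
  I (current): A
  R (resistance, in ohms): kg·m²/(s³·A²)

Multiplying the contributions: [A] · [kg·m²/(s³·A²)]
Adding exponents of each base unit: kg: 1, m: 2, s: -3, A: -1
SI base units of voltage: kg·m²/(s³·A)

Answer: kg·m²/(s³·A)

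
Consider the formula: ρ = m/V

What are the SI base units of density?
Units of each symbol in ρ = m/V:
  m (mass): kg
  V (volume): m³  → in the denominator, contributes 1/m³

Multiplying the contributions: [kg] · [1/m³]
Adding exponents of each base unit: kg: 1, m: -3
SI base units of density: kg/m³

Answer: kg/m³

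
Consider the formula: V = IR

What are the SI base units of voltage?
Units of each symbol in V = IR:
  I (current): A
  R (resistance, in ohms): kg·m²/(s³·A²)

Multiplying the contributions: [A] · [kg·m²/(s³·A²)]
Adding exponents of each base unit: kg: 1, m: 2, s: -3, A: -1
SI base units of voltage: kg·m²/(s³·A)

Answer: kg·m²/(s³·A)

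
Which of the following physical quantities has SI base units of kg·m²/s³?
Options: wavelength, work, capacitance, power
Checking the SI base units of each option:
  wavelength (λ = v/f): m  ✗
  work (W = Fd): kg·m²/s²  ✗
  capacitance (C = Q/V): s⁴·A²/(kg·m²)  ✗
  power (P = W/t): kg·m²/s³  ✓ matches

Only power has units kg·m²/s³.

Answer: power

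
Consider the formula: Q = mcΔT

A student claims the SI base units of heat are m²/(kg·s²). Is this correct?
Units of each symbol in Q = mcΔT:
  m (mass): kg
  c (specific heat capacity, in J/(kg·K)): m²/(s²·K)
  ΔT (temperature change): K

Multiplying the contributions: [kg] · [m²/(s²·K)] · [K]
Adding exponents of each base unit: kg: 1, m: 2, s: -2
SI base units of heat: kg·m²/s²

The claimed units m²/(kg·s²) (exponents kg: -1, m: 2, s: -2) do not match the derived units kg·m²/s² (exponents kg: 1, m: 2, s: -2), so the claim is incorrect.

Answer: No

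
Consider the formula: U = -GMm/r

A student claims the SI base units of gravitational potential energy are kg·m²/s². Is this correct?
Units of each symbol in U = -GMm/r:
  G (gravitational constant): m³/(kg·s²)
  M (mass): kg
  m (mass): kg
  r (distance): m  → in the denominator, contributes 1/m
  The minus sign does not affect the units.

Multiplying the contributions: [m³/(kg·s²)] · [kg] · [kg] · [1/m]
Adding exponents of each base unit: kg: 1, m: 2, s: -2
SI base units of gravitational potential energy: kg·m²/s²

The claimed units kg·m²/s² match the derived units, so the claim is correct.

Answer: Yes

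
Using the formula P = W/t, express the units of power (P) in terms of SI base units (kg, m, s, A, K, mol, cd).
Units of each symbol in P = W/t:
  W (work): kg·m²/s²
  t (time): s  → in the denominator, contributes 1/s

Multiplying the contributions: [kg·m²/s²] · [1/s]
Adding exponents of each base unit: kg: 1, m: 2, s: -3
SI base units of power: kg·m²/s³

Answer: kg·m²/s³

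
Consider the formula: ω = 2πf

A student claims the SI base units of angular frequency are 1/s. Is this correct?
Units of each symbol in ω = 2πf:
  f (frequency): 1/s
  The factor 2π is dimensionless.

Multiplying the contributions: [1/s]
Adding exponents of each base unit: s: -1
SI base units of angular frequency: 1/s

The claimed units 1/s match the derived units, so the claim is correct.

Answer: Yes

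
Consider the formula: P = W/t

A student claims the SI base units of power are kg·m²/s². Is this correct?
Units of each symbol in P = W/t:
  W (work): kg·m²/s²
  t (time): s  → in the denominator, contributes 1/s

Multiplying the contributions: [kg·m²/s²] · [1/s]
Adding exponents of each base unit: kg: 1, m: 2, s: -3
SI base units of power: kg·m²/s³

The claimed units kg·m²/s² (exponents kg: 1, m: 2, s: -2) do not match the derived units kg·m²/s³ (exponents kg: 1, m: 2, s: -3), so the claim is incorrect.

Answer: No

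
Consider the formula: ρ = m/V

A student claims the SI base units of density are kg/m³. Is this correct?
Units of each symbol in ρ = m/V:
  m (mass): kg
  V (volume): m³  → in the denominator, contributes 1/m³

Multiplying the contributions: [kg] · [1/m³]
Adding exponents of each base unit: kg: 1, m: -3
SI base units of density: kg/m³

The claimed units kg/m³ match the derived units, so the claim is correct.

Answer: Yes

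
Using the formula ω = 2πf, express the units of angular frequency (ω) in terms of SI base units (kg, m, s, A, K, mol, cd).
Units of each symbol in ω = 2πf:
  f (frequency): 1/s
  The factor 2π is dimensionless.

Multiplying the contributions: [1/s]
Adding exponents of each base unit: s: -1
SI base units of angular frequency: 1/s

Answer: 1/s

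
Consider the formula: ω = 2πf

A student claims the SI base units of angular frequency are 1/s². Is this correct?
Units of each symbol in ω = 2πf:
  f (frequency): 1/s
  The factor 2π is dimensionless.

Multiplying the contributions: [1/s]
Adding exponents of each base unit: s: -1
SI base units of angular frequency: 1/s

The claimed units 1/s² (exponents s: -2) do not match the derived units 1/s (exponents s: -1), so the claim is incorrect.

Answer: No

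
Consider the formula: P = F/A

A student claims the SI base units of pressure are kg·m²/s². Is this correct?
Units of each symbol in P = F/A:
  F (force): kg·m/s²
  A (area): m²  → in the denominator, contributes 1/m²

Multiplying the contributions: [kg·m/s²] · [1/m²]
Adding exponents of each base unit: kg: 1, m: -1, s: -2
SI base units of pressure: kg/(m·s²)

The claimed units kg·m²/s² (exponents kg: 1, m: 2, s: -2) do not match the derived units kg/(m·s²) (exponents kg: 1, m: -1, s: -2), so the claim is incorrect.

Answer: No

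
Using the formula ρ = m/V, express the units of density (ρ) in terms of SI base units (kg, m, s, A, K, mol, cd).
Units of each symbol in ρ = m/V:
  m (mass): kg
  V (volume): m³  → in the denominator, contributes 1/m³

Multiplying the contributions: [kg] · [1/m³]
Adding exponents of each base unit: kg: 1, m: -3
SI base units of density: kg/m³

Answer: kg/m³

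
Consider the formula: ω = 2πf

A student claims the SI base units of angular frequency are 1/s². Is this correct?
Units of each symbol in ω = 2πf:
  f (frequency): 1/s
  The factor 2π is dimensionless.

Multiplying the contributions: [1/s]
Adding exponents of each base unit: s: -1
SI base units of angular frequency: 1/s

The claimed units 1/s² (exponents s: -2) do not match the derived units 1/s (exponents s: -1), so the claim is incorrect.

Answer: No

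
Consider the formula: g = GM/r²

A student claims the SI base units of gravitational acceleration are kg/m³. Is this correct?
Units of each symbol in g = GM/r²:
  G (gravitational constant): m³/(kg·s²)
  M (mass): kg
  r (distance): m  → to the power 2 in the denominator, contributes 1/m²

Multiplying the contributions: [m³/(kg·s²)] · [kg] · [1/m²]
Adding exponents of each base unit: m: 1, s: -2
SI base units of gravitational acceleration: m/s²

The claimed units kg/m³ (exponents kg: 1, m: -3) do not match the derived units m/s² (exponents m: 1, s: -2), so the claim is incorrect.

Answer: No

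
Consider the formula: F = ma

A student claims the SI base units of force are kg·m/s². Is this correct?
Units of each symbol in F = ma:
  m (mass): kg
  a (acceleration): m/s²

Multiplying the contributions: [kg] · [m/s²]
Adding exponents of each base unit: kg: 1, m: 1, s: -2
SI base units of force: kg·m/s²

The claimed units kg·m/s² match the derived units, so the claim is correct.

Answer: Yes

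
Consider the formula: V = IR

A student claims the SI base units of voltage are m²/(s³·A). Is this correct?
Units of each symbol in V = IR:
  I (current): A
  R (resistance, in ohms): kg·m²/(s³·A²)

Multiplying the contributions: [A] · [kg·m²/(s³·A²)]
Adding exponents of each base unit: kg: 1, m: 2, s: -3, A: -1
SI base units of voltage: kg·m²/(s³·A)

The claimed units m²/(s³·A) (exponents m: 2, s: -3, A: -1) do not match the derived units kg·m²/(s³·A) (exponents kg: 1, m: 2, s: -3, A: -1), so the claim is incorrect.

Answer: No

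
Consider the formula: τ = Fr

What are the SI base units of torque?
Units of each symbol in τ = Fr:
  F (force): kg·m/s²
  r (lever arm): m

Multiplying the contributions: [kg·m/s²] · [m]
Adding exponents of each base unit: kg: 1, m: 2, s: -2
SI base units of torque: kg·m²/s²

Answer: kg·m²/s²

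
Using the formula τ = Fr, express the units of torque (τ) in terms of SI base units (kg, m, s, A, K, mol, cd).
Units of each symbol in τ = Fr:
  F (force): kg·m/s²
  r (lever arm): m

Multiplying the contributions: [kg·m/s²] · [m]
Adding exponents of each base unit: kg: 1, m: 2, s: -2
SI base units of torque: kg·m²/s²

Answer: kg·m²/s²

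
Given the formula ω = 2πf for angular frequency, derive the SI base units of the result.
Units of each symbol in ω = 2πf:
  f (frequency): 1/s
  The factor 2π is dimensionless.

Multiplying the contributions: [1/s]
Adding exponents of each base unit: s: -1
SI base units of angular frequency: 1/s

Answer: 1/s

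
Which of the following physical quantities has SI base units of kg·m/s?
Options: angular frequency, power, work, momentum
Checking the SI base units of each option:
  angular frequency (ω = 2πf): 1/s  ✗
  power (P = W/t): kg·m²/s³  ✗
  work (W = Fd): kg·m²/s²  ✗
  momentum (p = mv): kg·m/s  ✓ matches

Only momentum has units kg·m/s.

Answer: momentum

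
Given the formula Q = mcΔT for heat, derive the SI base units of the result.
Units of each symbol in Q = mcΔT:
  m (mass): kg
  c (specific heat capacity, in J/(kg·K)): m²/(s²·K)
  ΔT (temperature change): K

Multiplying the contributions: [kg] · [m²/(s²·K)] · [K]
Adding exponents of each base unit: kg: 1, m: 2, s: -2
SI base units of heat: kg·m²/s²

Answer: kg·m²/s²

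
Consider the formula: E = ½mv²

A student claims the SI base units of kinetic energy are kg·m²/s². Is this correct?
Units of each symbol in E = ½mv²:
  m (mass): kg
  v (speed): m/s  → to the power 2, contributes m²/s²
  The factor ½ is dimensionless.

Multiplying the contributions: [kg] · [m²/s²]
Adding exponents of each base unit: kg: 1, m: 2, s: -2
SI base units of kinetic energy: kg·m²/s²

The claimed units kg·m²/s² match the derived units, so the claim is correct.

Answer: Yes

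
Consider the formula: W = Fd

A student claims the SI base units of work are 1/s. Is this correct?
Units of each symbol in W = Fd:
  F (force): kg·m/s²
  d (displacement): m

Multiplying the contributions: [kg·m/s²] · [m]
Adding exponents of each base unit: kg: 1, m: 2, s: -2
SI base units of work: kg·m²/s²

The claimed units 1/s (exponents s: -1) do not match the derived units kg·m²/s² (exponents kg: 1, m: 2, s: -2), so the claim is incorrect.

Answer: No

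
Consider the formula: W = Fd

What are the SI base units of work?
Units of each symbol in W = Fd:
  F (force): kg·m/s²
  d (displacement): m

Multiplying the contributions: [kg·m/s²] · [m]
Adding exponents of each base unit: kg: 1, m: 2, s: -2
SI base units of work: kg·m²/s²

Answer: kg·m²/s²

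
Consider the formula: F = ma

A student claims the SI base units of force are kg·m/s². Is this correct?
Units of each symbol in F = ma:
  m (mass): kg
  a (acceleration): m/s²

Multiplying the contributions: [kg] · [m/s²]
Adding exponents of each base unit: kg: 1, m: 1, s: -2
SI base units of force: kg·m/s²

The claimed units kg·m/s² match the derived units, so the claim is correct.

Answer: Yes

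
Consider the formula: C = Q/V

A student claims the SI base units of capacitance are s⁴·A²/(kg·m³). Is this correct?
Units of each symbol in C = Q/V:
  Q (charge, in coulombs): s·A
  V (voltage, in volts): kg·m²/(s³·A)  → in the denominator, contributes s³·A/(kg·m²)

Multiplying the contributions: [s·A] · [s³·A/(kg·m²)]
Adding exponents of each base unit: kg: -1, m: -2, s: 4, A: 2
SI base units of capacitance: s⁴·A²/(kg·m²)

The claimed units s⁴·A²/(kg·m³) (exponents kg: -1, m: -3, s: 4, A: 2) do not match the derived units s⁴·A²/(kg·m²) (exponents kg: -1, m: -2, s: 4, A: 2), so the claim is incorrect.

Answer: No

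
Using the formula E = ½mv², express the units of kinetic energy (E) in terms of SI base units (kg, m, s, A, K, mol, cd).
Units of each symbol in E = ½mv²:
  m (mass): kg
  v (speed): m/s  → to the power 2, contributes m²/s²
  The factor ½ is dimensionless.

Multiplying the contributions: [kg] · [m²/s²]
Adding exponents of each base unit: kg: 1, m: 2, s: -2
SI base units of kinetic energy: kg·m²/s²

Answer: kg·m²/s²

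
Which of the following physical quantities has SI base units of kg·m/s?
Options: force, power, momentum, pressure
Checking the SI base units of each option:
  force (F = ma): kg·m/s²  ✗
  power (P = W/t): kg·m²/s³  ✗
  momentum (p = mv): kg·m/s  ✓ matches
  pressure (P = F/A): kg/(m·s²)  ✗

Only momentum has units kg·m/s.

Answer: momentum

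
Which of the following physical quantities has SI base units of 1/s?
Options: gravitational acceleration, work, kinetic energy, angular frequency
Checking the SI base units of each option:
  gravitational acceleration (g = GM/r²): m/s²  ✗
  work (W = Fd): kg·m²/s²  ✗
  kinetic energy (E = ½mv²): kg·m²/s²  ✗
  angular frequency (ω = 2πf): 1/s  ✓ matches

Only angular frequency has units 1/s.

Answer: angular frequency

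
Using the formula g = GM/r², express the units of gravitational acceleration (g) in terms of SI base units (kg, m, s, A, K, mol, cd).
Units of each symbol in g = GM/r²:
  G (gravitational constant): m³/(kg·s²)
  M (mass): kg
  r (distance): m  → to the power 2 in the denominator, contributes 1/m²

Multiplying the contributions: [m³/(kg·s²)] · [kg] · [1/m²]
Adding exponents of each base unit: m: 1, s: -2
SI base units of gravitational acceleration: m/s²

Answer: m/s²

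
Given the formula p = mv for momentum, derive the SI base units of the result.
Units of each symbol in p = mv:
  m (mass): kg
  v (velocity): m/s

Multiplying the contributions: [kg] · [m/s]
Adding exponents of each base unit: kg: 1, m: 1, s: -1
SI base units of momentum: kg·m/s

Answer: kg·m/s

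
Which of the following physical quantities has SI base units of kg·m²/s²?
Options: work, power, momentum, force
Checking the SI base units of each option:
  work (W = Fd): kg·m²/s²  ✓ matches
  power (P = W/t): kg·m²/s³  ✗
  momentum (p = mv): kg·m/s  ✗
  force (F = ma): kg·m/s²  ✗

Only work has units kg·m²/s².

Answer: work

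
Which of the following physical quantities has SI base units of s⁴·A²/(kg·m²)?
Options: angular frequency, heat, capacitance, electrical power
Checking the SI base units of each option:
  angular frequency (ω = 2πf): 1/s  ✗
  heat (Q = mcΔT): kg·m²/s²  ✗
  capacitance (C = Q/V): s⁴·A²/(kg·m²)  ✓ matches
  electrical power (P = IV): kg·m²/s³  ✗

Only capacitance has units s⁴·A²/(kg·m²).

Answer: capacitance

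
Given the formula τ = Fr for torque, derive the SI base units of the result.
Units of each symbol in τ = Fr:
  F (force): kg·m/s²
  r (lever arm): m

Multiplying the contributions: [kg·m/s²] · [m]
Adding exponents of each base unit: kg: 1, m: 2, s: -2
SI base units of torque: kg·m²/s²

Answer: kg·m²/s²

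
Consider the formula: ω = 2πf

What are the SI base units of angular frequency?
Units of each symbol in ω = 2πf:
  f (frequency): 1/s
  The factor 2π is dimensionless.

Multiplying the contributions: [1/s]
Adding exponents of each base unit: s: -1
SI base units of angular frequency: 1/s

Answer: 1/s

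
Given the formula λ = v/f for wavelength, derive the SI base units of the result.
Units of each symbol in λ = v/f:
  v (wave speed): m/s
  f (frequency): 1/s  → in the denominator, contributes s

Multiplying the contributions: [m/s] · [s]
Adding exponents of each base unit: m: 1
SI base units of wavelength: m

Answer: m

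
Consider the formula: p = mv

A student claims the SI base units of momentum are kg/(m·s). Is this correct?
Units of each symbol in p = mv:
  m (mass): kg
  v (velocity): m/s

Multiplying the contributions: [kg] · [m/s]
Adding exponents of each base unit: kg: 1, m: 1, s: -1
SI base units of momentum: kg·m/s

The claimed units kg/(m·s) (exponents kg: 1, m: -1, s: -1) do not match the derived units kg·m/s (exponents kg: 1, m: 1, s: -1), so the claim is incorrect.

Answer: No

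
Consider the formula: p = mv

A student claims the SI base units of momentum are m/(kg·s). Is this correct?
Units of each symbol in p = mv:
  m (mass): kg
  v (velocity): m/s

Multiplying the contributions: [kg] · [m/s]
Adding exponents of each base unit: kg: 1, m: 1, s: -1
SI base units of momentum: kg·m/s

The claimed units m/(kg·s) (exponents kg: -1, m: 1, s: -1) do not match the derived units kg·m/s (exponents kg: 1, m: 1, s: -1), so the claim is incorrect.

Answer: No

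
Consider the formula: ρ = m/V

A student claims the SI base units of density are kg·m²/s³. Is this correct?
Units of each symbol in ρ = m/V:
  m (mass): kg
  V (volume): m³  → in the denominator, contributes 1/m³

Multiplying the contributions: [kg] · [1/m³]
Adding exponents of each base unit: kg: 1, m: -3
SI base units of density: kg/m³

The claimed units kg·m²/s³ (exponents kg: 1, m: 2, s: -3) do not match the derived units kg/m³ (exponents kg: 1, m: -3), so the claim is incorrect.

Answer: No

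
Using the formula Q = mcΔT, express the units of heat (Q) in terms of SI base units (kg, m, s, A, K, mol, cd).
Units of each symbol in Q = mcΔT:
  m (mass): kg
  c (specific heat capacity, in J/(kg·K)): m²/(s²·K)
  ΔT (temperature change): K

Multiplying the contributions: [kg] · [m²/(s²·K)] · [K]
Adding exponents of each base unit: kg: 1, m: 2, s: -2
SI base units of heat: kg·m²/s²

Answer: kg·m²/s²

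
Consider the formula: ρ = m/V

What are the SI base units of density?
Units of each symbol in ρ = m/V:
  m (mass): kg
  V (volume): m³  → in the denominator, contributes 1/m³

Multiplying the contributions: [kg] · [1/m³]
Adding exponents of each base unit: kg: 1, m: -3
SI base units of density: kg/m³

Answer: kg/m³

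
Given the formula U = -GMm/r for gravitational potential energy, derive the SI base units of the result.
Units of each symbol in U = -GMm/r:
  G (gravitational constant): m³/(kg·s²)
  M (mass): kg
  m (mass): kg
  r (distance): m  → in the denominator, contributes 1/m
  The minus sign does not affect the units.

Multiplying the contributions: [m³/(kg·s²)] · [kg] · [kg] · [1/m]
Adding exponents of each base unit: kg: 1, m: 2, s: -2
SI base units of gravitational potential energy: kg·m²/s²

Answer: kg·m²/s²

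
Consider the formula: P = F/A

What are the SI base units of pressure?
Units of each symbol in P = F/A:
  F (force): kg·m/s²
  A (area): m²  → in the denominator, contributes 1/m²

Multiplying the contributions: [kg·m/s²] · [1/m²]
Adding exponents of each base unit: kg: 1, m: -1, s: -2
SI base units of pressure: kg/(m·s²)

Answer: kg/(m·s²)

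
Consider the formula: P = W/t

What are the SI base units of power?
Units of each symbol in P = W/t:
  W (work): kg·m²/s²
  t (time): s  → in the denominator, contributes 1/s

Multiplying the contributions: [kg·m²/s²] · [1/s]
Adding exponents of each base unit: kg: 1, m: 2, s: -3
SI base units of power: kg·m²/s³

Answer: kg·m²/s³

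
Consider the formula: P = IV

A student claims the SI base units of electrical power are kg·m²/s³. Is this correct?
Units of each symbol in P = IV:
  I (current): A
  V (voltage, in volts): kg·m²/(s³·A)

Multiplying the contributions: [A] · [kg·m²/(s³·A)]
Adding exponents of each base unit: kg: 1, m: 2, s: -3
SI base units of electrical power: kg·m²/s³

The claimed units kg·m²/s³ match the derived units, so the claim is correct.

Answer: Yes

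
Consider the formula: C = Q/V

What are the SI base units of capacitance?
Units of each symbol in C = Q/V:
  Q (charge, in coulombs): s·A
  V (voltage, in volts): kg·m²/(s³·A)  → in the denominator, contributes s³·A/(kg·m²)

Multiplying the contributions: [s·A] · [s³·A/(kg·m²)]
Adding exponents of each base unit: kg: -1, m: -2, s: 4, A: 2
SI base units of capacitance: s⁴·A²/(kg·m²)

Answer: s⁴·A²/(kg·m²)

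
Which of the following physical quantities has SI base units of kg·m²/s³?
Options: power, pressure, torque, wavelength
Checking the SI base units of each option:
  power (P = W/t): kg·m²/s³  ✓ matches
  pressure (P = F/A): kg/(m·s²)  ✗
  torque (τ = Fr): kg·m²/s²  ✗
  wavelength (λ = v/f): m  ✗

Only power has units kg·m²/s³.

Answer: power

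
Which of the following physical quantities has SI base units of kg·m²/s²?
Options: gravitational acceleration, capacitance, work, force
Checking the SI base units of each option:
  gravitational acceleration (g = GM/r²): m/s²  ✗
  capacitance (C = Q/V): s⁴·A²/(kg·m²)  ✗
  work (W = Fd): kg·m²/s²  ✓ matches
  force (F = ma): kg·m/s²  ✗

Only work has units kg·m²/s².

Answer: work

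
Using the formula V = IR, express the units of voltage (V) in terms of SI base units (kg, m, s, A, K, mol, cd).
Units of each symbol in V = IR:
  I (current): A
  R (resistance, in ohms): kg·m²/(s³·A²)

Multiplying the contributions: [A] · [kg·m²/(s³·A²)]
Adding exponents of each base unit: kg: 1, m: 2, s: -3, A: -1
SI base units of voltage: kg·m²/(s³·A)

Answer: kg·m²/(s³·A)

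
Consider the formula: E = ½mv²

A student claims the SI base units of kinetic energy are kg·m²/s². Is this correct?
Units of each symbol in E = ½mv²:
  m (mass): kg
  v (speed): m/s  → to the power 2, contributes m²/s²
  The factor ½ is dimensionless.

Multiplying the contributions: [kg] · [m²/s²]
Adding exponents of each base unit: kg: 1, m: 2, s: -2
SI base units of kinetic energy: kg·m²/s²

The claimed units kg·m²/s² match the derived units, so the claim is correct.

Answer: Yes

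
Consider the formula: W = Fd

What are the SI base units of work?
Units of each symbol in W = Fd:
  F (force): kg·m/s²
  d (displacement): m

Multiplying the contributions: [kg·m/s²] · [m]
Adding exponents of each base unit: kg: 1, m: 2, s: -2
SI base units of work: kg·m²/s²

Answer: kg·m²/s²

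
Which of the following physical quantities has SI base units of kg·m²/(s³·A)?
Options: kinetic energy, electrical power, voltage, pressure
Checking the SI base units of each option:
  kinetic energy (E = ½mv²): kg·m²/s²  ✗
  electrical power (P = IV): kg·m²/s³  ✗
  voltage (V = IR): kg·m²/(s³·A)  ✓ matches
  pressure (P = F/A): kg/(m·s²)  ✗

Only voltage has units kg·m²/(s³·A).

Answer: voltage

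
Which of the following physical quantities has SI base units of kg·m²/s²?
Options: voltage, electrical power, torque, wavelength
Checking the SI base units of each option:
  voltage (V = IR): kg·m²/(s³·A)  ✗
  electrical power (P = IV): kg·m²/s³  ✗
  torque (τ = Fr): kg·m²/s²  ✓ matches
  wavelength (λ = v/f): m  ✗

Only torque has units kg·m²/s².

Answer: torque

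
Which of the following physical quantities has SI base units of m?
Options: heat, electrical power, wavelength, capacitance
Checking the SI base units of each option:
  heat (Q = mcΔT): kg·m²/s²  ✗
  electrical power (P = IV): kg·m²/s³  ✗
  wavelength (λ = v/f): m  ✓ matches
  capacitance (C = Q/V): s⁴·A²/(kg·m²)  ✗

Only wavelength has units m.

Answer: wavelength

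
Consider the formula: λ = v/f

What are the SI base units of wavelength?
Units of each symbol in λ = v/f:
  v (wave speed): m/s
  f (frequency): 1/s  → in the denominator, contributes s

Multiplying the contributions: [m/s] · [s]
Adding exponents of each base unit: m: 1
SI base units of wavelength: m

Answer: m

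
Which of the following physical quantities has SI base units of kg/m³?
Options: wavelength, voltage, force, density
Checking the SI base units of each option:
  wavelength (λ = v/f): m  ✗
  voltage (V = IR): kg·m²/(s³·A)  ✗
  force (F = ma): kg·m/s²  ✗
  density (ρ = m/V): kg/m³  ✓ matches

Only density has units kg/m³.

Answer: density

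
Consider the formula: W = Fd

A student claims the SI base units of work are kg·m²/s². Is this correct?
Units of each symbol in W = Fd:
  F (force): kg·m/s²
  d (displacement): m

Multiplying the contributions: [kg·m/s²] · [m]
Adding exponents of each base unit: kg: 1, m: 2, s: -2
SI base units of work: kg·m²/s²

The claimed units kg·m²/s² match the derived units, so the claim is correct.

Answer: Yes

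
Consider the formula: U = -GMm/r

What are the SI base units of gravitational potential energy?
Units of each symbol in U = -GMm/r:
  G (gravitational constant): m³/(kg·s²)
  M (mass): kg
  m (mass): kg
  r (distance): m  → in the denominator, contributes 1/m
  The minus sign does not affect the units.

Multiplying the contributions: [m³/(kg·s²)] · [kg] · [kg] · [1/m]
Adding exponents of each base unit: kg: 1, m: 2, s: -2
SI base units of gravitational potential energy: kg·m²/s²

Answer: kg·m²/s²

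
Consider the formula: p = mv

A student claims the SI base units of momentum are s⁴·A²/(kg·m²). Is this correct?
Units of each symbol in p = mv:
  m (mass): kg
  v (velocity): m/s

Multiplying the contributions: [kg] · [m/s]
Adding exponents of each base unit: kg: 1, m: 1, s: -1
SI base units of momentum: kg·m/s

The claimed units s⁴·A²/(kg·m²) (exponents kg: -1, m: -2, s: 4, A: 2) do not match the derived units kg·m/s (exponents kg: 1, m: 1, s: -1), so the claim is incorrect.

Answer: No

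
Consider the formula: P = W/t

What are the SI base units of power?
Units of each symbol in P = W/t:
  W (work): kg·m²/s²
  t (time): s  → in the denominator, contributes 1/s

Multiplying the contributions: [kg·m²/s²] · [1/s]
Adding exponents of each base unit: kg: 1, m: 2, s: -3
SI base units of power: kg·m²/s³

Answer: kg·m²/s³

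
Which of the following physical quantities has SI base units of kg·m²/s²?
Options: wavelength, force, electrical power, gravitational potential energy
Checking the SI base units of each option:
  wavelength (λ = v/f): m  ✗
  force (F = ma): kg·m/s²  ✗
  electrical power (P = IV): kg·m²/s³  ✗
  gravitational potential energy (U = -GMm/r): kg·m²/s²  ✓ matches

Only gravitational potential energy has units kg·m²/s².

Answer: gravitational potential energy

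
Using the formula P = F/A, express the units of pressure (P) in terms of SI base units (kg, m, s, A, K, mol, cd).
Units of each symbol in P = F/A:
  F (force): kg·m/s²
  A (area): m²  → in the denominator, contributes 1/m²

Multiplying the contributions: [kg·m/s²] · [1/m²]
Adding exponents of each base unit: kg: 1, m: -1, s: -2
SI base units of pressure: kg/(m·s²)

Answer: kg/(m·s²)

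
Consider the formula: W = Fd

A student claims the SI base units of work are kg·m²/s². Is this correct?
Units of each symbol in W = Fd:
  F (force): kg·m/s²
  d (displacement): m

Multiplying the contributions: [kg·m/s²] · [m]
Adding exponents of each base unit: kg: 1, m: 2, s: -2
SI base units of work: kg·m²/s²

The claimed units kg·m²/s² match the derived units, so the claim is correct.

Answer: Yes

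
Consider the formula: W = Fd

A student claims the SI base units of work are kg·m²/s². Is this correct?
Units of each symbol in W = Fd:
  F (force): kg·m/s²
  d (displacement): m

Multiplying the contributions: [kg·m/s²] · [m]
Adding exponents of each base unit: kg: 1, m: 2, s: -2
SI base units of work: kg·m²/s²

The claimed units kg·m²/s² match the derived units, so the claim is correct.

Answer: Yes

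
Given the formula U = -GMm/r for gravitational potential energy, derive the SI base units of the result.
Units of each symbol in U = -GMm/r:
  G (gravitational constant): m³/(kg·s²)
  M (mass): kg
  m (mass): kg
  r (distance): m  → in the denominator, contributes 1/m
  The minus sign does not affect the units.

Multiplying the contributions: [m³/(kg·s²)] · [kg] · [kg] · [1/m]
Adding exponents of each base unit: kg: 1, m: 2, s: -2
SI base units of gravitational potential energy: kg·m²/s²

Answer: kg·m²/s²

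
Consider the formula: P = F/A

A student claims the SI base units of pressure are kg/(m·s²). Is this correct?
Units of each symbol in P = F/A:
  F (force): kg·m/s²
  A (area): m²  → in the denominator, contributes 1/m²

Multiplying the contributions: [kg·m/s²] · [1/m²]
Adding exponents of each base unit: kg: 1, m: -1, s: -2
SI base units of pressure: kg/(m·s²)

The claimed units kg/(m·s²) match the derived units, so the claim is correct.

Answer: Yes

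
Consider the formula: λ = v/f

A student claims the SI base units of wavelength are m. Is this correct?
Units of each symbol in λ = v/f:
  v (wave speed): m/s
  f (frequency): 1/s  → in the denominator, contributes s

Multiplying the contributions: [m/s] · [s]
Adding exponents of each base unit: m: 1
SI base units of wavelength: m

The claimed units m match the derived units, so the claim is correct.

Answer: Yes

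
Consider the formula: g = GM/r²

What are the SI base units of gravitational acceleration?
Units of each symbol in g = GM/r²:
  G (gravitational constant): m³/(kg·s²)
  M (mass): kg
  r (distance): m  → to the power 2 in the denominator, contributes 1/m²

Multiplying the contributions: [m³/(kg·s²)] · [kg] · [1/m²]
Adding exponents of each base unit: m: 1, s: -2
SI base units of gravitational acceleration: m/s²

Answer: m/s²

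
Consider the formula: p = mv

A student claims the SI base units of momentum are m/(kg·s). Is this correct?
Units of each symbol in p = mv:
  m (mass): kg
  v (velocity): m/s

Multiplying the contributions: [kg] · [m/s]
Adding exponents of each base unit: kg: 1, m: 1, s: -1
SI base units of momentum: kg·m/s

The claimed units m/(kg·s) (exponents kg: -1, m: 1, s: -1) do not match the derived units kg·m/s (exponents kg: 1, m: 1, s: -1), so the claim is incorrect.

Answer: No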